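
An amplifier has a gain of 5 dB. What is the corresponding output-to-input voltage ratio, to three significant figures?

1.78

Voltage ratio = 10^(dB/20).
10^(5/20) = 10^(0.2500) = 1.78.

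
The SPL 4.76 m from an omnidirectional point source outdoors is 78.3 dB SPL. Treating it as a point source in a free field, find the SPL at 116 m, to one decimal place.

50.6 dB SPL

Free-field point source: level drops by 20·log₁₀ of the distance ratio.
ΔL = −20·log₁₀(116/4.76) = -27.74 dB, so L₂ = 78.3 + (-27.74) = 50.6 dB SPL.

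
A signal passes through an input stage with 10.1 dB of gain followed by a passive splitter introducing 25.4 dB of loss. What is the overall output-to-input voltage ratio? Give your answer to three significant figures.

0.172

Net gain = 10.1 + (−25.4) = -15.3 dB.
Voltage ratio = 10^(-15.3/20) = 0.172.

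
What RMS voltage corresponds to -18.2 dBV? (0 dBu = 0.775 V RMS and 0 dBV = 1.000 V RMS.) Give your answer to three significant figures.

V = 1.000 V × 10^(-18.2/20).
= 1.000 × 0.1230 = 0.123 V.

0.123 V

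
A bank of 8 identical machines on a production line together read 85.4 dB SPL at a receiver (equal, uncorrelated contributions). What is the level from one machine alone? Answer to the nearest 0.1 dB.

76.4 dB SPL

8 equal incoherent sources add 10·log₁₀(8) = 9.03 dB over one source.
L_one = 85.4 − 9.03 = 76.4 dB SPL.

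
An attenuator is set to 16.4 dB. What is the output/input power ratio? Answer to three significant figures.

Power ratio = 10^(dB/10).
10^(-16.4/10) = 10^(-1.640) = 0.0229.

0.0229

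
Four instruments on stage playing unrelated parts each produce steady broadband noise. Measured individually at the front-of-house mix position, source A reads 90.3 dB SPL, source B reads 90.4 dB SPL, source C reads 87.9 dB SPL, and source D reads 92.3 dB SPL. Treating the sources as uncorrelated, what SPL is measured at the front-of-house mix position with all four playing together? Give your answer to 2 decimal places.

Add the sources as powers (linear), then convert back to dB:
L_total = 10·log₁₀(10^(90.3/10) + 10^(90.4/10) + 10^(87.9/10) + 10^(92.3/10)) = 10·log₁₀(4483000000) = 96.52 dB SPL.

96.52 dB SPL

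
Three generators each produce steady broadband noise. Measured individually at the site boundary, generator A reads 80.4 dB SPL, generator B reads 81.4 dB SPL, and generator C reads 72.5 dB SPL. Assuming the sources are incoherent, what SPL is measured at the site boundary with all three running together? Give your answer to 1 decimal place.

Incoherent sources sum as intensities:
L_total = 10·log₁₀(10^(80.4/10) + 10^(81.4/10) + 10^(72.5/10)) = 10·log₁₀(265500000) = 84.2 dB SPL.

84.2 dB SPL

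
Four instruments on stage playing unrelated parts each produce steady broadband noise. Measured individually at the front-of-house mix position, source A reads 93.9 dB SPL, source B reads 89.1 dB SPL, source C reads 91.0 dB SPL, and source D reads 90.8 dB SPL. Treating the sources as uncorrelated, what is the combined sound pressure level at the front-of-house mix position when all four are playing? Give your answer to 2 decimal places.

Add the sources as powers (linear), then convert back to dB:
L_total = 10·log₁₀(10^(93.9/10) + 10^(89.1/10) + 10^(91.0/10) + 10^(90.8/10)) = 10·log₁₀(5729000000) = 97.58 dB SPL.

97.58 dB SPL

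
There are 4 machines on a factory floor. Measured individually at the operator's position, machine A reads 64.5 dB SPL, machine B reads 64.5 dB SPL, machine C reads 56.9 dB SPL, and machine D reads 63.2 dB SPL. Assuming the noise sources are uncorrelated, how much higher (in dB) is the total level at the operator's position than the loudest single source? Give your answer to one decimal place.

Uncorrelated sources add in intensity (power), not in dB.
L_total = 10·log₁₀(10^(64.5/10) + 10^(64.5/10) + 10^(56.9/10) + 10^(63.2/10)) = 69.15 dB SPL.
Excess over the loudest (64.5 dB): 69.15 − 64.5 = 4.6 dB.

4.6 dB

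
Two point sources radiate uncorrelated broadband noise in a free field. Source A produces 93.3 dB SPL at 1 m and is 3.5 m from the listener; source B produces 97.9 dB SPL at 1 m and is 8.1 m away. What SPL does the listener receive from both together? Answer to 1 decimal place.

At the listener: L_A = 93.3 − 20·log₁₀(3.5) = 82.42 dB; L_B = 97.9 − 20·log₁₀(8.1) = 79.73 dB.
Combined: 10·log₁₀(10^(82.42/10)+10^(79.73/10)) = 84.3 dB SPL.

84.3 dB SPL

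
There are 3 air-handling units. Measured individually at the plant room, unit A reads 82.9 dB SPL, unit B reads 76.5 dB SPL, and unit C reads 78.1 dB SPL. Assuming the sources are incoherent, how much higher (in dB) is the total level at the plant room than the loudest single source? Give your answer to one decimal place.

1.9 dB

Incoherent sources sum as intensities:
L_total = 10·log₁₀(10^(82.9/10) + 10^(76.5/10) + 10^(78.1/10)) = 84.83 dB SPL.
Excess over the loudest (82.9 dB): 84.83 − 82.9 = 1.9 dB.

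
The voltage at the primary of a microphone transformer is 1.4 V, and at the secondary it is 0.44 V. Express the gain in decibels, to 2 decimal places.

Voltage ratio → dB uses the 20·log₁₀ form:
20·log₁₀(0.44/1.4) = 20·log₁₀(0.3143) = -10.05 dB.

-10.05 dB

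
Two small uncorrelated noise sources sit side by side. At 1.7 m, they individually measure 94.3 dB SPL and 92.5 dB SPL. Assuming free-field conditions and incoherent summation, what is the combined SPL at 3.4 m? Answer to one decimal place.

Combined at 1.7 m: 10·log₁₀(10^(94.3/10)+10^(92.5/10)) = 96.50 dB SPL.
Then apply −20·log₁₀(3.4/1.7) = -6.02 dB → 90.5 dB SPL.

90.5 dB SPL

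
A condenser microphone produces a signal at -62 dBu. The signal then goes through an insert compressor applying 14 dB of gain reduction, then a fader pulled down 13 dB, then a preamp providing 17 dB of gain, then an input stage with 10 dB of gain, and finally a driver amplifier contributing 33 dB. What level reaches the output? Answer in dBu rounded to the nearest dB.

Cascaded gains and losses add directly in dB.
-62 − 14 − 13 + 17 + 10 + 33 = -29 dBu.

-29 dBu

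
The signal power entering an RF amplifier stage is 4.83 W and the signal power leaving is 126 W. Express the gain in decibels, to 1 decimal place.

Power ratio → dB uses the 10·log₁₀ form:
10·log₁₀(126/4.83) = 10·log₁₀(26.09) = 14.2 dB.

14.2 dB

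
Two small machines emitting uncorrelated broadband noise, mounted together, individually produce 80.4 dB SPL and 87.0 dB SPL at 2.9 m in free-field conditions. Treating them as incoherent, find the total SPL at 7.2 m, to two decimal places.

Combined at 2.9 m: 10·log₁₀(10^(80.4/10)+10^(87.0/10)) = 87.859 dB SPL.
Then apply −20·log₁₀(7.2/2.9) = -7.899 dB → 79.96 dB SPL.

79.96 dB SPL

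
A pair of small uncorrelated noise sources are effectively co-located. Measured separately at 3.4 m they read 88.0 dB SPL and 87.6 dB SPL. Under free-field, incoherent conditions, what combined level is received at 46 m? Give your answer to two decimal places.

68.19 dB SPL

Combined at 3.4 m: 10·log₁₀(10^(88.0/10)+10^(87.6/10)) = 90.815 dB SPL.
Then apply −20·log₁₀(46/3.4) = -22.626 dB → 68.19 dB SPL.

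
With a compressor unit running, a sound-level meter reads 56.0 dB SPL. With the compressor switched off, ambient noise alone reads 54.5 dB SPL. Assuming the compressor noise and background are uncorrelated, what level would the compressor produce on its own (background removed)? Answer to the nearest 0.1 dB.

Subtract intensities: L_src = 10·log₁₀(10^(L_total/10) − 10^(L_bg/10)).
L_src = 10·log₁₀(10^(56.0/10) − 10^(54.5/10)) = 10·log₁₀(116300) = 50.7 dB SPL.

50.7 dB SPL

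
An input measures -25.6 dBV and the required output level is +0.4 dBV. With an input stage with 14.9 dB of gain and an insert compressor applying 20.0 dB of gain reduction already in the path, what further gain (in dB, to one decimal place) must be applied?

31.1 dB

The required make-up gain is the shortfall in the dB sum.
G = +0.4 − (-25.6) − 14.9 + 20.0 = 31.1 dB.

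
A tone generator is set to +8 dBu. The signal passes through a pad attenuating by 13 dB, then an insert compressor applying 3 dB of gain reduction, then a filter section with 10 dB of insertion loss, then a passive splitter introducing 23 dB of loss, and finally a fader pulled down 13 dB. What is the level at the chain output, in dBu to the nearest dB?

In dB, series stages simply add:
+8 − 13 − 3 − 10 − 23 − 13 = -54 dBu.

-54 dBu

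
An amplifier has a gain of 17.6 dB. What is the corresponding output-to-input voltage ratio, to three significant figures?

7.59

Voltage ratio = 10^(dB/20).
10^(17.6/20) = 10^(0.8800) = 7.59.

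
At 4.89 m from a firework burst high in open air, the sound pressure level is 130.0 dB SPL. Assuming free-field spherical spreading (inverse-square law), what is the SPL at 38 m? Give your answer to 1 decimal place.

Free-field point source: level drops by 20·log₁₀ of the distance ratio.
ΔL = −20·log₁₀(38/4.89) = -17.81 dB, so L₂ = 130.0 + (-17.81) = 112.2 dB SPL.

112.2 dB SPL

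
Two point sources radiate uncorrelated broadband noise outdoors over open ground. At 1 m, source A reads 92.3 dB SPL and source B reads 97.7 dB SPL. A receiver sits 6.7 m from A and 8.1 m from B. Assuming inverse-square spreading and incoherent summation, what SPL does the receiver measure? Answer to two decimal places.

At the listener: L_A = 92.3 − 20·log₁₀(6.7) = 75.779 dB; L_B = 97.7 − 20·log₁₀(8.1) = 79.530 dB.
Combined: 10·log₁₀(10^(75.779/10)+10^(79.530/10)) = 81.06 dB SPL.

81.06 dB SPL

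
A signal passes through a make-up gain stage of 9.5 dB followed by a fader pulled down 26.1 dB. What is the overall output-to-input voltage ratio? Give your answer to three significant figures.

0.148

Net gain = 9.5 + (−26.1) = -16.6 dB.
Voltage ratio = 10^(-16.6/20) = 0.148.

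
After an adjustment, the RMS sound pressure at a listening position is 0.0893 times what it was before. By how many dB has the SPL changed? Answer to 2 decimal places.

-20.98 dB

SPL change from a pressure ratio uses the 20·log₁₀ form:
20·log₁₀(0.0893) = -20.98 dB.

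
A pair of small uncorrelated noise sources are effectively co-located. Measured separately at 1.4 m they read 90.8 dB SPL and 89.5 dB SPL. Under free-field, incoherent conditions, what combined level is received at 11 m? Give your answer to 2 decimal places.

75.30 dB SPL

Combined at 1.4 m: 10·log₁₀(10^(90.8/10)+10^(89.5/10)) = 93.209 dB SPL.
Then apply −20·log₁₀(11/1.4) = -17.905 dB → 75.30 dB SPL.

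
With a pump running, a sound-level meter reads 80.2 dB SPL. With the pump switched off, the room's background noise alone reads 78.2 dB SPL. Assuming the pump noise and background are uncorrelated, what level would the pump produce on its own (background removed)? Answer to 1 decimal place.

Subtract intensities: L_src = 10·log₁₀(10^(L_total/10) − 10^(L_bg/10)).
L_src = 10·log₁₀(10^(80.2/10) − 10^(78.2/10)) = 10·log₁₀(38640000) = 75.9 dB SPL.

75.9 dB SPL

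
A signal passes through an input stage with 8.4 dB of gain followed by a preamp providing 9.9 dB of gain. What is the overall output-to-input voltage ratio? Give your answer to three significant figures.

Net gain = 8.4 + 9.9 = 18.3 dB.
Voltage ratio = 10^(18.3/20) = 8.22.

8.22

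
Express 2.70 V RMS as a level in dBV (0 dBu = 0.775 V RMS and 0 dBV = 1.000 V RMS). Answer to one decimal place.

dBV = 20·log₁₀(V / 1.000 V).
20·log₁₀(2.70/1.000) = +8.6 dBV.

+8.6 dBV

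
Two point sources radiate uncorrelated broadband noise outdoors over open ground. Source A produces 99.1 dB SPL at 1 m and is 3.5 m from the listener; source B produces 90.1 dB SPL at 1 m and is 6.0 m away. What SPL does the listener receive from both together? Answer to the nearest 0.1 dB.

88.4 dB SPL

At the listener: L_A = 99.1 − 20·log₁₀(3.5) = 88.22 dB; L_B = 90.1 − 20·log₁₀(6.0) = 74.54 dB.
Combined: 10·log₁₀(10^(88.22/10)+10^(74.54/10)) = 88.4 dB SPL.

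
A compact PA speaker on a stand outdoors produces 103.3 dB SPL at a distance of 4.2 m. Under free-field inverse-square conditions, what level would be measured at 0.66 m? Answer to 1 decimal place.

119.4 dB SPL

For a point source in a free field, ΔL = −20·log₁₀(d₂/d₁).
ΔL = −20·log₁₀(0.66/4.2) = 16.07 dB, so L₂ = 103.3 + (16.07) = 119.4 dB SPL.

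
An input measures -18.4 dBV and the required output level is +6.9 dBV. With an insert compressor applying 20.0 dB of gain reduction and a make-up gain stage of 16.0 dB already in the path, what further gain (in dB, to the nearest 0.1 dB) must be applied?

29.3 dB

The required make-up gain is the shortfall in the dB sum.
G = +6.9 − (-18.4) + 20.0 − 16.0 = 29.3 dB.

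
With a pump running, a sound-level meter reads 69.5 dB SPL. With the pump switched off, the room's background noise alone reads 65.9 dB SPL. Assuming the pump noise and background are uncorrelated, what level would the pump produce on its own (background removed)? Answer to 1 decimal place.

67.0 dB SPL

Remove the background by subtracting linear intensities:
L_src = 10·log₁₀(10^(69.5/10) − 10^(65.9/10)) = 10·log₁₀(5022000) = 67.0 dB SPL.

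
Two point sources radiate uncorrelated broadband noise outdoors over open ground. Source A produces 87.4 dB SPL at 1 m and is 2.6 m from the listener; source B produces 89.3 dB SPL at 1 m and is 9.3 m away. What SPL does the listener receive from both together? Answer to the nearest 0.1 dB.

At the listener: L_A = 87.4 − 20·log₁₀(2.6) = 79.10 dB; L_B = 89.3 − 20·log₁₀(9.3) = 69.93 dB.
Combined: 10·log₁₀(10^(79.10/10)+10^(69.93/10)) = 79.6 dB SPL.

79.6 dB SPL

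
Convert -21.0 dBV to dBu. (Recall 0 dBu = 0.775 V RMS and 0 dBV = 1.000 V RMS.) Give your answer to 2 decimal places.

The offset between the scales is 20·log₁₀(0.775/1.000) = −2.214 dB.
So dBu = -21.0 + 2.214 = -18.79 dBu.

-18.79 dBu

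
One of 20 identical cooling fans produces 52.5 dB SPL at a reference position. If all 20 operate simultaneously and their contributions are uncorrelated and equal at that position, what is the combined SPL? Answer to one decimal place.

20 equal incoherent sources raise the level by 10·log₁₀(20) = 13.01 dB.
L_total = 52.5 + 13.01 = 65.5 dB SPL.

65.5 dB SPL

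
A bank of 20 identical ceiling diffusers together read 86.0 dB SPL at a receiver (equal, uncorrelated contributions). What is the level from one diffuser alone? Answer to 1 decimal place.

20 equal incoherent sources add 10·log₁₀(20) = 13.01 dB over one source.
L_one = 86.0 − 13.01 = 73.0 dB SPL.

73.0 dB SPL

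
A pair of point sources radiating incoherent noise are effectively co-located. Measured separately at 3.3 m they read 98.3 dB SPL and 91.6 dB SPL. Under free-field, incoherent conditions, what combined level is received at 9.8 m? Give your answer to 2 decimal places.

89.69 dB SPL

Combined at 3.3 m: 10·log₁₀(10^(98.3/10)+10^(91.6/10)) = 99.141 dB SPL.
Then apply −20·log₁₀(9.8/3.3) = -9.454 dB → 89.69 dB SPL.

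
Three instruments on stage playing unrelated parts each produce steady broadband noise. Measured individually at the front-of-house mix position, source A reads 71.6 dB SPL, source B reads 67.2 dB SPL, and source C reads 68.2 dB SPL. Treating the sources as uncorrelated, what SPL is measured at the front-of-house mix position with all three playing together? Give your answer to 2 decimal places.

74.20 dB SPL

Add the sources as powers (linear), then convert back to dB:
L_total = 10·log₁₀(10^(71.6/10) + 10^(67.2/10) + 10^(68.2/10)) = 10·log₁₀(26310000) = 74.20 dB SPL.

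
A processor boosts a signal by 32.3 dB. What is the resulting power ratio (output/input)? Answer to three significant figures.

1700

Power ratio = 10^(dB/10).
10^(32.3/10) = 10^(3.230) = 1700.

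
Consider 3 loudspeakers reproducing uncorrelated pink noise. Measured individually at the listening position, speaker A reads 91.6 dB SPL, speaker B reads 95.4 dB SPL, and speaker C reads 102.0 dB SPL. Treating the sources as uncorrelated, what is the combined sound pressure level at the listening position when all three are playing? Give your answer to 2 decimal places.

103.17 dB SPL

Uncorrelated sources add in intensity (power), not in dB.
L_total = 10·log₁₀(10^(91.6/10) + 10^(95.4/10) + 10^(102.0/10)) = 10·log₁₀(20762000000) = 103.17 dB SPL.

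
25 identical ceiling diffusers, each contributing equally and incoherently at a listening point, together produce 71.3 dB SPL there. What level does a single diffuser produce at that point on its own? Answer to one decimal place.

57.3 dB SPL

25 equal incoherent sources add 10·log₁₀(25) = 13.98 dB over one source.
L_one = 71.3 − 13.98 = 57.3 dB SPL.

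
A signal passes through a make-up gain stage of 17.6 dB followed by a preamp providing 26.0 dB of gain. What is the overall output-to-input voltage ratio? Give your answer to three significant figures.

151

Net gain = 17.6 + 26.0 = 43.6 dB.
Voltage ratio = 10^(43.6/20) = 151.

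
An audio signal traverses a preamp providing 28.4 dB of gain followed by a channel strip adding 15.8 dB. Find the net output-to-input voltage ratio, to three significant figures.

Net gain = 28.4 + 15.8 = 44.2 dB.
Voltage ratio = 10^(44.2/20) = 162.

162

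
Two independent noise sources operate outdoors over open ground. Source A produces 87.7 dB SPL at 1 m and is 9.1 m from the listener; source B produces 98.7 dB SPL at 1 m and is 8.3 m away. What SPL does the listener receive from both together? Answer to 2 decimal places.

80.60 dB SPL

At the listener: L_A = 87.7 − 20·log₁₀(9.1) = 68.519 dB; L_B = 98.7 − 20·log₁₀(8.3) = 80.318 dB.
Combined: 10·log₁₀(10^(68.519/10)+10^(80.318/10)) = 80.60 dB SPL.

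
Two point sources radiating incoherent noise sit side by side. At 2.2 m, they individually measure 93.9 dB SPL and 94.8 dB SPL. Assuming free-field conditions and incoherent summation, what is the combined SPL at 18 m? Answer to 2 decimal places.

79.13 dB SPL

Combined at 2.2 m: 10·log₁₀(10^(93.9/10)+10^(94.8/10)) = 97.384 dB SPL.
Then apply −20·log₁₀(18/2.2) = -18.257 dB → 79.13 dB SPL.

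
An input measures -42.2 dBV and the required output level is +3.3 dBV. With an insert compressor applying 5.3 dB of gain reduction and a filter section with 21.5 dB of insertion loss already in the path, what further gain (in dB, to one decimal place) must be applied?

72.3 dB

The required make-up gain is the shortfall in the dB sum.
G = +3.3 − (-42.2) + 5.3 + 21.5 = 72.3 dB.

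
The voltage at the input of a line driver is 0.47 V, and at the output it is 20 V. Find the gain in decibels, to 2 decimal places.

32.58 dB

Voltage is an amplitude quantity, so gain = 20·log₁₀(V_out/V_in).
20·log₁₀(20/0.47) = 20·log₁₀(42.55) = 32.58 dB.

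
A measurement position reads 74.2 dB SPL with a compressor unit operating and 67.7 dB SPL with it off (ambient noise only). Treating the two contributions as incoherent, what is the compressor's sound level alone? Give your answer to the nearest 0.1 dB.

73.1 dB SPL

Subtract intensities: L_src = 10·log₁₀(10^(L_total/10) − 10^(L_bg/10)).
L_src = 10·log₁₀(10^(74.2/10) − 10^(67.7/10)) = 10·log₁₀(20410000) = 73.1 dB SPL.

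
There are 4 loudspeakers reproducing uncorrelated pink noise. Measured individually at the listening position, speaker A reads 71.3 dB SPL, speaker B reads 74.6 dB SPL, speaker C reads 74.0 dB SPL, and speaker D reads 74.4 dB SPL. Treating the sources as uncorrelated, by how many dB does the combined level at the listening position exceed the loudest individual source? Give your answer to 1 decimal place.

5.2 dB

Incoherent sources sum as intensities:
L_total = 10·log₁₀(10^(71.3/10) + 10^(74.6/10) + 10^(74.0/10) + 10^(74.4/10)) = 79.78 dB SPL.
Excess over the loudest (74.6 dB): 79.78 − 74.6 = 5.2 dB.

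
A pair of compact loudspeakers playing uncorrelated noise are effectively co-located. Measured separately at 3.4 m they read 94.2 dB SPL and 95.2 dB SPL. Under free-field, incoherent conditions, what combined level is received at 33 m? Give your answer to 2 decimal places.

78.00 dB SPL

Combined at 3.4 m: 10·log₁₀(10^(94.2/10)+10^(95.2/10)) = 97.739 dB SPL.
Then apply −20·log₁₀(33/3.4) = -19.741 dB → 78.00 dB SPL.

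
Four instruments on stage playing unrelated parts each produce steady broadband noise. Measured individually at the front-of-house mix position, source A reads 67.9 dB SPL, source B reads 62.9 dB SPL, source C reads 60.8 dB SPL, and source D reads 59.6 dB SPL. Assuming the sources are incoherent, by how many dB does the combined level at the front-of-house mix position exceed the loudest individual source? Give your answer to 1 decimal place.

Incoherent sources sum as intensities:
L_total = 10·log₁₀(10^(67.9/10) + 10^(62.9/10) + 10^(60.8/10) + 10^(59.6/10)) = 70.10 dB SPL.
Excess over the loudest (67.9 dB): 70.10 − 67.9 = 2.2 dB.

2.2 dB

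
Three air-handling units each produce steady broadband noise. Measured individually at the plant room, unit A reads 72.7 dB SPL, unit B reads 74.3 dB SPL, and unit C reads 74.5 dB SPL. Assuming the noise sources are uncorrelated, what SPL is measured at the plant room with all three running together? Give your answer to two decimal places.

78.68 dB SPL

Uncorrelated sources add in intensity (power), not in dB.
L_total = 10·log₁₀(10^(72.7/10) + 10^(74.3/10) + 10^(74.5/10)) = 10·log₁₀(73720000) = 78.68 dB SPL.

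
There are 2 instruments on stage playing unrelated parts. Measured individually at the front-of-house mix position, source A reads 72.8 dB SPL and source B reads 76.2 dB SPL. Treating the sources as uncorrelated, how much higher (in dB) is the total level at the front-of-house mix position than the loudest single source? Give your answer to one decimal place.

1.6 dB

Incoherent sources sum as intensities:
L_total = 10·log₁₀(10^(72.8/10) + 10^(76.2/10)) = 77.83 dB SPL.
Excess over the loudest (76.2 dB): 77.83 − 76.2 = 1.6 dB.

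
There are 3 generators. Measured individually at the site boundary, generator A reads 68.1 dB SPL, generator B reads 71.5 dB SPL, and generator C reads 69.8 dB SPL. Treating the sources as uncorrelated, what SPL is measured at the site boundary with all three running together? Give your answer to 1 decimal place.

Add the sources as powers (linear), then convert back to dB:
L_total = 10·log₁₀(10^(68.1/10) + 10^(71.5/10) + 10^(69.8/10)) = 10·log₁₀(30130000) = 74.8 dB SPL.

74.8 dB SPL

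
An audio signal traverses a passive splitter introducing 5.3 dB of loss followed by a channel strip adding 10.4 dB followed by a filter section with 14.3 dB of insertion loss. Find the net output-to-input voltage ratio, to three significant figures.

0.347

Net gain = (−5.3) + 10.4 + (−14.3) = -9.2 dB.
Voltage ratio = 10^(-9.2/20) = 0.347.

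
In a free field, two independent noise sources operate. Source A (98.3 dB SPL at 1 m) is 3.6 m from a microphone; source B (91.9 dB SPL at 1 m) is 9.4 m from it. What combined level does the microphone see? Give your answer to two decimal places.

At the listener: L_A = 98.3 − 20·log₁₀(3.6) = 87.174 dB; L_B = 91.9 − 20·log₁₀(9.4) = 72.437 dB.
Combined: 10·log₁₀(10^(87.174/10)+10^(72.437/10)) = 87.32 dB SPL.

87.32 dB SPL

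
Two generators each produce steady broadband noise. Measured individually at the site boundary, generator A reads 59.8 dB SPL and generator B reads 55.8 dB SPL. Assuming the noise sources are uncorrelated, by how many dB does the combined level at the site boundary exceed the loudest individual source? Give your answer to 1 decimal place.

Incoherent sources sum as intensities:
L_total = 10·log₁₀(10^(59.8/10) + 10^(55.8/10)) = 61.26 dB SPL.
Excess over the loudest (59.8 dB): 61.26 − 59.8 = 1.5 dB.

1.5 dB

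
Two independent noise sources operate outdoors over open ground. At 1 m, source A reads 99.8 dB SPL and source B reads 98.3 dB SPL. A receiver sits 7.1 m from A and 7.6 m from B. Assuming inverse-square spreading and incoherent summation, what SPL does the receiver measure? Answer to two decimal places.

At the listener: L_A = 99.8 − 20·log₁₀(7.1) = 82.775 dB; L_B = 98.3 − 20·log₁₀(7.6) = 80.684 dB.
Combined: 10·log₁₀(10^(82.775/10)+10^(80.684/10)) = 84.86 dB SPL.

84.86 dB SPL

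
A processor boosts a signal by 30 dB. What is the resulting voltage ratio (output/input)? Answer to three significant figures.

31.6

Voltage ratio = 10^(dB/20).
10^(30/20) = 10^(1.500) = 31.6.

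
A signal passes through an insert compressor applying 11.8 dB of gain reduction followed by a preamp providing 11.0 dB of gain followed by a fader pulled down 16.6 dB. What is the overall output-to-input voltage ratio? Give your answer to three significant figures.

0.135

Net gain = (−11.8) + 11.0 + (−16.6) = -17.4 dB.
Voltage ratio = 10^(-17.4/20) = 0.135.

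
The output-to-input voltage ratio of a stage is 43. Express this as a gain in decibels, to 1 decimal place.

32.7 dB

For a voltage ratio, dB = 20·log₁₀(V₂/V₁).
20·log₁₀(43) = 32.7 dB.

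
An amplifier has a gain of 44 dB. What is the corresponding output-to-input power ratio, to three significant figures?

Power ratio = 10^(dB/10).
10^(44/10) = 10^(4.400) = 25100.

25100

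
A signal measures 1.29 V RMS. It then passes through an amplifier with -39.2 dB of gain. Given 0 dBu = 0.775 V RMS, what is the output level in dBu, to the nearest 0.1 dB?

-34.8 dBu

Input level: 20·log₁₀(1.29/0.775) = 4.43 dBu.
Output: 4.43 − 39.2 = -34.8 dBu.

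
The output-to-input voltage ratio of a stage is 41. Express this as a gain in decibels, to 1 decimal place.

For a voltage ratio, dB = 20·log₁₀(V₂/V₁).
20·log₁₀(41) = 32.3 dB.

32.3 dB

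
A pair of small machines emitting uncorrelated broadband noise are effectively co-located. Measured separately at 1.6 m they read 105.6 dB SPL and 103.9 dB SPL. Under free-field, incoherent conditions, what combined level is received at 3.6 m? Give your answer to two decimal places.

Combined at 1.6 m: 10·log₁₀(10^(105.6/10)+10^(103.9/10)) = 107.843 dB SPL.
Then apply −20·log₁₀(3.6/1.6) = -7.044 dB → 100.80 dB SPL.

100.80 dB SPL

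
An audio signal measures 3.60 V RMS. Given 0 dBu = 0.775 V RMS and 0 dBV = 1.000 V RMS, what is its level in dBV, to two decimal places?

+11.13 dBV

dBV = 20·log₁₀(V / 1.000 V).
20·log₁₀(3.60/1.000) = +11.13 dBV.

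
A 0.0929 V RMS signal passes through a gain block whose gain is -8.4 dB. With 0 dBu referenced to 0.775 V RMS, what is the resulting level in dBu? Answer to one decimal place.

-26.8 dBu

Input level: 20·log₁₀(0.0929/0.775) = -18.43 dBu.
Output: -18.43 − 8.4 = -26.8 dBu.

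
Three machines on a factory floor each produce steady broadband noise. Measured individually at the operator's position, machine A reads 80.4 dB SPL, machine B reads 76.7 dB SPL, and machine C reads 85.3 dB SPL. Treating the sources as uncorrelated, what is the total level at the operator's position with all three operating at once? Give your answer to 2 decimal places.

86.95 dB SPL

Incoherent sources sum as intensities:
L_total = 10·log₁₀(10^(80.4/10) + 10^(76.7/10) + 10^(85.3/10)) = 10·log₁₀(495300000) = 86.95 dB SPL.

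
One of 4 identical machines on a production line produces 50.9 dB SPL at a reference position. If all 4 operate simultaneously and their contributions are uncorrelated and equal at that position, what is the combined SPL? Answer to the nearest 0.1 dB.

4 equal incoherent sources raise the level by 10·log₁₀(4) = 6.02 dB.
L_total = 50.9 + 6.02 = 56.9 dB SPL.

56.9 dB SPL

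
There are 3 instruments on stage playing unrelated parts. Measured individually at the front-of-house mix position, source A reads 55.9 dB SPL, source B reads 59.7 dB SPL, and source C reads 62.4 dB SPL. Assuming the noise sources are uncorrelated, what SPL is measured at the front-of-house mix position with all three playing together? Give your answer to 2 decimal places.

Uncorrelated sources add in intensity (power), not in dB.
L_total = 10·log₁₀(10^(55.9/10) + 10^(59.7/10) + 10^(62.4/10)) = 10·log₁₀(3060000) = 64.86 dB SPL.

64.86 dB SPL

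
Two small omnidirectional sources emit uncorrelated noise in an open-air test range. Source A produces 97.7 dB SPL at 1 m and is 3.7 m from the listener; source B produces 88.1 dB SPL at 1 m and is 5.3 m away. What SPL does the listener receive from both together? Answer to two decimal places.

86.56 dB SPL

At the listener: L_A = 97.7 − 20·log₁₀(3.7) = 86.336 dB; L_B = 88.1 − 20·log₁₀(5.3) = 73.614 dB.
Combined: 10·log₁₀(10^(86.336/10)+10^(73.614/10)) = 86.56 dB SPL.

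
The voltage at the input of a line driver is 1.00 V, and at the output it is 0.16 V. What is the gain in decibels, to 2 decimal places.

Voltage ratio → dB uses the 20·log₁₀ form:
20·log₁₀(0.16/1.00) = 20·log₁₀(0.1600) = -15.92 dB.

-15.92 dB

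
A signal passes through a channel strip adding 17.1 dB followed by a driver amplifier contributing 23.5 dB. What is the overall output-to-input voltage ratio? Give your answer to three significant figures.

107

Net gain = 17.1 + 23.5 = 40.6 dB.
Voltage ratio = 10^(40.6/20) = 107.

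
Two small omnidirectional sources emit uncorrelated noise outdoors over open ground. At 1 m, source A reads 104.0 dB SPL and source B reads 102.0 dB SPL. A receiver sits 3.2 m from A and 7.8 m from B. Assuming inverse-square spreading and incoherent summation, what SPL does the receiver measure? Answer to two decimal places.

94.34 dB SPL

At the listener: L_A = 104.0 − 20·log₁₀(3.2) = 93.897 dB; L_B = 102.0 − 20·log₁₀(7.8) = 84.158 dB.
Combined: 10·log₁₀(10^(93.897/10)+10^(84.158/10)) = 94.34 dB SPL.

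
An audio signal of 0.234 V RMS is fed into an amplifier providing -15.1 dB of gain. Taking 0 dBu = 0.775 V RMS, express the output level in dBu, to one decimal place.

-25.5 dBu

Input level: 20·log₁₀(0.234/0.775) = -10.40 dBu.
Output: -10.40 − 15.1 = -25.5 dBu.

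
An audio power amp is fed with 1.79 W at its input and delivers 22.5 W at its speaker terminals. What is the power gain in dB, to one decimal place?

11.0 dB

For a power ratio, dB = 10·log₁₀(P₂/P₁).
10·log₁₀(22.5/1.79) = 10·log₁₀(12.57) = 11.0 dB.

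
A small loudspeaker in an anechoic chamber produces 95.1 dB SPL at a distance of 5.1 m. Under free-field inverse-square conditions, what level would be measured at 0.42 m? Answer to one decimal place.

Free-field point source: level drops by 20·log₁₀ of the distance ratio.
ΔL = −20·log₁₀(0.42/5.1) = 21.69 dB, so L₂ = 95.1 + (21.69) = 116.8 dB SPL.

116.8 dB SPL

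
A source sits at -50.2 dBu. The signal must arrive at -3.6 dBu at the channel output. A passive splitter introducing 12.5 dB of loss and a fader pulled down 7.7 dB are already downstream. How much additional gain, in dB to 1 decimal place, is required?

The required make-up gain is the shortfall in the dB sum.
G = -3.6 − (-50.2) + 12.5 + 7.7 = 66.8 dB.

66.8 dB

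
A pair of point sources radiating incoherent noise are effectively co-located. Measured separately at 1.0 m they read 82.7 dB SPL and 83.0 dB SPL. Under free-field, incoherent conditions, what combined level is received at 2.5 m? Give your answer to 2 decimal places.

Combined at 1.0 m: 10·log₁₀(10^(82.7/10)+10^(83.0/10)) = 85.863 dB SPL.
Then apply −20·log₁₀(2.5/1.0) = -7.959 dB → 77.90 dB SPL.

77.90 dB SPL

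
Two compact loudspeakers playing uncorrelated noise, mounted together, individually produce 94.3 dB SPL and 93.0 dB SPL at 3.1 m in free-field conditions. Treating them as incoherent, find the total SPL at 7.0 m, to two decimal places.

Combined at 3.1 m: 10·log₁₀(10^(94.3/10)+10^(93.0/10)) = 96.709 dB SPL.
Then apply −20·log₁₀(7.0/3.1) = -7.075 dB → 89.63 dB SPL.

89.63 dB SPL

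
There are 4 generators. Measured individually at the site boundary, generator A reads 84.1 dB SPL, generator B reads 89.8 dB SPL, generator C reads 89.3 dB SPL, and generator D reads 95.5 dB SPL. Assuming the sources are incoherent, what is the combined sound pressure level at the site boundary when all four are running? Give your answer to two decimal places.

97.49 dB SPL

Uncorrelated sources add in intensity (power), not in dB.
L_total = 10·log₁₀(10^(84.1/10) + 10^(89.8/10) + 10^(89.3/10) + 10^(95.5/10)) = 10·log₁₀(5611000000) = 97.49 dB SPL.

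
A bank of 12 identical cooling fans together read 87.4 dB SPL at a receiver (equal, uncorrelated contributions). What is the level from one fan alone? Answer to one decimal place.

12 equal incoherent sources add 10·log₁₀(12) = 10.79 dB over one source.
L_one = 87.4 − 10.79 = 76.6 dB SPL.

76.6 dB SPL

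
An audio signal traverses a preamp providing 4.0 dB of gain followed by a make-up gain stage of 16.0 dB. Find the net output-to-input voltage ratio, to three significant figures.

Net gain = 4.0 + 16.0 = 20.0 dB.
Voltage ratio = 10^(20.0/20) = 10.0.

10.0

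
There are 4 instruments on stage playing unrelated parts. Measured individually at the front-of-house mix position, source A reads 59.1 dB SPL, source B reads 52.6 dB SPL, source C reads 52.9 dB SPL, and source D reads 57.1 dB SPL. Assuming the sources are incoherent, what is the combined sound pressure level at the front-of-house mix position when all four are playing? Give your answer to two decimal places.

62.31 dB SPL

Incoherent sources sum as intensities:
L_total = 10·log₁₀(10^(59.1/10) + 10^(52.6/10) + 10^(52.9/10) + 10^(57.1/10)) = 10·log₁₀(1703000) = 62.31 dB SPL.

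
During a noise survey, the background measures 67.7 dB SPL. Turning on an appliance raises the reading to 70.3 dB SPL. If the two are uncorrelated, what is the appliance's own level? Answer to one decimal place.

66.8 dB SPL

Remove the background by subtracting linear intensities:
L_src = 10·log₁₀(10^(70.3/10) − 10^(67.7/10)) = 10·log₁₀(4827000) = 66.8 dB SPL.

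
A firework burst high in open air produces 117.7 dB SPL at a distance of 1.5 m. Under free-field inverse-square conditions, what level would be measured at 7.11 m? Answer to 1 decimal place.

For a point source in a free field, ΔL = −20·log₁₀(d₂/d₁).
ΔL = −20·log₁₀(7.11/1.5) = -13.52 dB, so L₂ = 117.7 + (-13.52) = 104.2 dB SPL.

104.2 dB SPL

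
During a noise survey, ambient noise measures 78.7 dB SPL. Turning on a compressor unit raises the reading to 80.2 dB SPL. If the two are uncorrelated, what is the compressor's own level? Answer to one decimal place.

Remove the background by subtracting linear intensities:
L_src = 10·log₁₀(10^(80.2/10) − 10^(78.7/10)) = 10·log₁₀(30580000) = 74.9 dB SPL.

74.9 dB SPL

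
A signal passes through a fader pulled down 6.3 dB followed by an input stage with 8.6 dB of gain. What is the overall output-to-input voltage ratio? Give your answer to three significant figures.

Net gain = (−6.3) + 8.6 = 2.3 dB.
Voltage ratio = 10^(2.3/20) = 1.30.

1.30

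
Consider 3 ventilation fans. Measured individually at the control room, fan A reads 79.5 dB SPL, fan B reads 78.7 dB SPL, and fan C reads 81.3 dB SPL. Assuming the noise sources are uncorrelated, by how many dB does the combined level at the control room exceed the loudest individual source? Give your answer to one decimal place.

Uncorrelated sources add in intensity (power), not in dB.
L_total = 10·log₁₀(10^(79.5/10) + 10^(78.7/10) + 10^(81.3/10)) = 84.74 dB SPL.
Excess over the loudest (81.3 dB): 84.74 − 81.3 = 3.4 dB.

3.4 dB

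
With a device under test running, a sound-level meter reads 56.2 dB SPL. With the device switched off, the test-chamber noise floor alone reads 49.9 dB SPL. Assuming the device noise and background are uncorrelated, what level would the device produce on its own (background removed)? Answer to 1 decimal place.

Background correction is a power subtraction:
L_src = 10·log₁₀(10^(56.2/10) − 10^(49.9/10)) = 10·log₁₀(319100) = 55.0 dB SPL.

55.0 dB SPL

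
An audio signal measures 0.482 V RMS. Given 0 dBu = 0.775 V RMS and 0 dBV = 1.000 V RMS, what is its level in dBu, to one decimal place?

dBu = 20·log₁₀(V / 0.775 V).
20·log₁₀(0.482/0.775) = -4.1 dBu.

-4.1 dBu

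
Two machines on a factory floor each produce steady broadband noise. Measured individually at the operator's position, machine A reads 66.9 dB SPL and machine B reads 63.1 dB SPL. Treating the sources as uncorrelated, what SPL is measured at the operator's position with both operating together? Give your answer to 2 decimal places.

68.41 dB SPL

Uncorrelated sources add in intensity (power), not in dB.
L_total = 10·log₁₀(10^(66.9/10) + 10^(63.1/10)) = 10·log₁₀(6940000) = 68.41 dB SPL.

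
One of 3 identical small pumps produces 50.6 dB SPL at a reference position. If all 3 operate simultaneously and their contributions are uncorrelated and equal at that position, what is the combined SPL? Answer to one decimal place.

3 equal incoherent sources raise the level by 10·log₁₀(3) = 4.77 dB.
L_total = 50.6 + 4.77 = 55.4 dB SPL.

55.4 dB SPL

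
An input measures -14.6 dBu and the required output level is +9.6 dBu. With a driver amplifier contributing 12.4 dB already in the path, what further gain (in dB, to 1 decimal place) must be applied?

11.8 dB

The required make-up gain is the shortfall in the dB sum.
G = +9.6 − (-14.6) − 12.4 = 11.8 dB.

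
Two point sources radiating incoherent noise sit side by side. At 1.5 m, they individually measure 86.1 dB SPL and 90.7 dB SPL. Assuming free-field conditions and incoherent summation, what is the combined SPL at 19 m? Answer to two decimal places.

Combined at 1.5 m: 10·log₁₀(10^(86.1/10)+10^(90.7/10)) = 91.993 dB SPL.
Then apply −20·log₁₀(19/1.5) = -22.053 dB → 69.94 dB SPL.

69.94 dB SPL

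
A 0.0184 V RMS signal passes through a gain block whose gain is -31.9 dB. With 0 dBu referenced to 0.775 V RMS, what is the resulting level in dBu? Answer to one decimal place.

-64.4 dBu

Input level: 20·log₁₀(0.0184/0.775) = -32.49 dBu.
Output: -32.49 − 31.9 = -64.4 dBu.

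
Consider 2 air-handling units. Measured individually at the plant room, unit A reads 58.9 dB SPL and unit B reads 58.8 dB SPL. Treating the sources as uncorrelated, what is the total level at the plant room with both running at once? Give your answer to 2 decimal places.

61.86 dB SPL

Incoherent sources sum as intensities:
L_total = 10·log₁₀(10^(58.9/10) + 10^(58.8/10)) = 10·log₁₀(1535000) = 61.86 dB SPL.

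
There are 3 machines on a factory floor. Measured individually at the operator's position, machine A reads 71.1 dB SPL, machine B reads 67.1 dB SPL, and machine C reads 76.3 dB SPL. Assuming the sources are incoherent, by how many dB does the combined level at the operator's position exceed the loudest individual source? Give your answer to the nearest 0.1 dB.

1.5 dB

Add the sources as powers (linear), then convert back to dB:
L_total = 10·log₁₀(10^(71.1/10) + 10^(67.1/10) + 10^(76.3/10)) = 77.83 dB SPL.
Excess over the loudest (76.3 dB): 77.83 − 76.3 = 1.5 dB.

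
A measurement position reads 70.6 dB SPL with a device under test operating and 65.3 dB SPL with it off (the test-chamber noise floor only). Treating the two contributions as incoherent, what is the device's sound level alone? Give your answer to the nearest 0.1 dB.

69.1 dB SPL

Subtract intensities: L_src = 10·log₁₀(10^(L_total/10) − 10^(L_bg/10)).
L_src = 10·log₁₀(10^(70.6/10) − 10^(65.3/10)) = 10·log₁₀(8093000) = 69.1 dB SPL.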